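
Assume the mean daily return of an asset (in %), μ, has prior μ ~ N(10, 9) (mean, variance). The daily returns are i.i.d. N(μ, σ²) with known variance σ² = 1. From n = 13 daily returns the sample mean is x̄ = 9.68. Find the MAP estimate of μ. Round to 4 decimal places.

n = 13, x̄ = 9.68.
For a Normal prior and Normal likelihood with known variance, the posterior is Normal; its mode equals its mean, the precision-weighted average.
Prior precision 1/σ₀² = 1/9; data precision n/σ² = 13/1 = 13.
μ̂ = ((1/9)·10 + 13·9.68) / (1/9 + 13) = (28564/225)/(118/9) = 14282/1475 ≈ 9.6827.

μ̂_MAP = 9.6827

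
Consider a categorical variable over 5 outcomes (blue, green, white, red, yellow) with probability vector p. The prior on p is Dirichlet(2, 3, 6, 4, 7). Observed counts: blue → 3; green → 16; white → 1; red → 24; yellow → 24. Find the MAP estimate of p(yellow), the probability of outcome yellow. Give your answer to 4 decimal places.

The posterior is Dirichlet(αᵢ + nᵢ) = Dirichlet(5, 19, 7, 28, 31).
For a Dirichlet(a₁,…,a_K) with all aᵢ > 1, the mode has j-th component (aⱼ − 1)/(Σaᵢ − K).
Here Σaᵢ = 90 and K = 5, so p(yellow) = (31 − 1)/(90 − 5) = 30/85 ≈ 0.3529.

MAP estimate of p(yellow) = 0.3529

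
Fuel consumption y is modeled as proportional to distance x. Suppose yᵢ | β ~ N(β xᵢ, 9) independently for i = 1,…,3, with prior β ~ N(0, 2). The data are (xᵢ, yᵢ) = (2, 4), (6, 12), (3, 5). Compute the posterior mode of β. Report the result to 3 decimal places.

log p(β | y) = −Σ(yᵢ − βxᵢ)²/(2·9) − β²/(2·2) + const.
Setting the derivative to zero: Σxᵢ(yᵢ − βxᵢ)/9 − β/2 = 0, so β = Σxᵢyᵢ / (Σxᵢ² + σ²/τ²).
Σxᵢyᵢ = 2·4 + 6·12 + 3·5 = 95; Σxᵢ² = 49; σ²/τ² = 4.5.
β̂_MAP = 95 / (49 + 4.5) = 95/53.5 ≈ 1.776.

β̂_MAP = 1.776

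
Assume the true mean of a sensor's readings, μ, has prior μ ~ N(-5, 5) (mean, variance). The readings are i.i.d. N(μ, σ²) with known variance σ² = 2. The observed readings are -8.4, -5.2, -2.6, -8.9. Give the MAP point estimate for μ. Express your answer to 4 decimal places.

n = 4; x̄ = ((-8.4) + (-5.2) + (-2.6) + (-8.9))/4 = -25.1/4 = -6.275.
For a Normal prior and Normal likelihood with known variance, the posterior is Normal; its mode equals its mean, the precision-weighted average.
Prior precision 1/σ₀² = 1/5 = 0.2; data precision n/σ² = 4/2 = 2.
μ̂ = (0.2·(-5) + 2·(-6.275)) / (0.2 + 2) = (-13.55)/2.2 = -271/44 ≈ -6.1591.

μ̂_MAP = -6.1591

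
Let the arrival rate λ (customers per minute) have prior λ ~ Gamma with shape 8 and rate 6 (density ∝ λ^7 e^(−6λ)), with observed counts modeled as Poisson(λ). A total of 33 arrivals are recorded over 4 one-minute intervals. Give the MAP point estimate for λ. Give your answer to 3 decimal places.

Σxᵢ = 33, n = 4.
Posterior ∝ λ^7e^(−6λ) · λ^33e^(−4λ) = λ^40e^(−10λ), i.e. Gamma(shape=41, rate=10).
The mode of a Gamma(a, b) with a ≥ 1 (shape–rate) is (a−1)/b = 40/10 ≈ 4.000.

λ̂_MAP = 4.000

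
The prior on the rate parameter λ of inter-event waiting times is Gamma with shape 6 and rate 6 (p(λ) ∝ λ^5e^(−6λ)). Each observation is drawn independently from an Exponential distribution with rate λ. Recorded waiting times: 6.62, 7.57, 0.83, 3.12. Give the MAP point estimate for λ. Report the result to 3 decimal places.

The Exponential(rate=λ) likelihood is ∝ λ^n e^(−λΣtᵢ). Here n = 4 and Σtᵢ = 6.62 + 7.57 + 0.83 + 3.12 = 18.14.
Posterior ∝ λ^5e^(−6λ) · λ^4e^(−18.14λ) = λ^9e^(−24.14λ), i.e. Gamma(10, 24.14).
Mode = (a−1)/b = 9/24.14 ≈ 0.373.

λ̂_MAP = 0.373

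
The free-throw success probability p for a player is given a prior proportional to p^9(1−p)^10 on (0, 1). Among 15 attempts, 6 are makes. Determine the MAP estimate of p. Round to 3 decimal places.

The prior density ∝ p^9(1−p)^10 is the kernel of Beta(10, 11).
Data: 6 successes in 15 trials. The binomial likelihood contributes p^6(1−p)^9, so the posterior is Beta(10+6, 11+9) = Beta(16, 20).
For Beta(a, b) with a, b > 1 the mode is (a−1)/(a+b−2) = 15/34 ≈ 0.441.

p̂_MAP = 0.441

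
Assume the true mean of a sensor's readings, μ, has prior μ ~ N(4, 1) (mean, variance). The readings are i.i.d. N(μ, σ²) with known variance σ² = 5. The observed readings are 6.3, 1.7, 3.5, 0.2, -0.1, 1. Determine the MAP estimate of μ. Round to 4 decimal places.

μ̂_MAP = 2.9636

n = 6; x̄ = (6.3 + 1.7 + 3.5 + 0.2 + (-0.1) + 1)/6 = 12.6/6 = 2.1.
For a Normal prior and Normal likelihood with known variance, the posterior is Normal; its mode equals its mean, the precision-weighted average.
Prior precision 1/σ₀² = 1/1 = 1; data precision n/σ² = 6/5 = 1.2.
μ̂ = (1·4 + 1.2·2.1) / (1 + 1.2) = 6.52/2.2 = 163/55 ≈ 2.9636.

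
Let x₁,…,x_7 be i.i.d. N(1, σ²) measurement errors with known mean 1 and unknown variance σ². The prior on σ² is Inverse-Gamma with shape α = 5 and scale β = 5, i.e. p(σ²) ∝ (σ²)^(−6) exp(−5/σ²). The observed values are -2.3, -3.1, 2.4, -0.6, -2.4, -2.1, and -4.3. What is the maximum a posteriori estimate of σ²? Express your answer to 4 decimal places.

σ̂²_MAP = 4.8147

Sum of squared deviations about the known mean: SS = (-2.3−1)² + (-3.1−1)² + (2.4−1)² + (-0.6−1)² + (-2.4−1)² + (-2.1−1)² + (-4.3−1)² = 81.48.
The Normal likelihood contributes (σ²)^(−n/2) exp(−SS/(2σ²)), so the posterior is Inverse-Gamma(α + n/2, β + SS/2) = Inverse-Gamma(8.5, 45.74).
The mode of Inverse-Gamma(a, b) is b/(a+1) = 45.74/9.5 ≈ 4.8147.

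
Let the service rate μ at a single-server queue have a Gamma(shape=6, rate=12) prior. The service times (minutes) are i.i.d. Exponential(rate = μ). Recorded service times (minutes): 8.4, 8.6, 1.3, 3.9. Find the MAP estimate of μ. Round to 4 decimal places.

μ̂_MAP = 0.2632

The Exponential(rate=μ) likelihood is ∝ μ^n e^(−μΣtᵢ). Here n = 4 and Σtᵢ = 8.4 + 8.6 + 1.3 + 3.9 = 22.2.
Posterior ∝ μ^5e^(−12μ) · μ^4e^(−22.2μ) = μ^9e^(−34.2μ), i.e. Gamma(10, 34.2).
Mode = (a−1)/b = 9/34.2 ≈ 0.2632.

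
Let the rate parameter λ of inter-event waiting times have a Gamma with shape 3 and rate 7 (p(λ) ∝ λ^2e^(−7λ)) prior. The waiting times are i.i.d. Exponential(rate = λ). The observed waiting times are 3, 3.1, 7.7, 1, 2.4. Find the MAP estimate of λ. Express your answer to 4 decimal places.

λ̂_MAP = 0.2893

The Exponential(rate=λ) likelihood is ∝ λ^n e^(−λΣtᵢ). Here n = 5 and Σtᵢ = 3 + 3.1 + 7.7 + 1 + 2.4 = 17.2.
Posterior ∝ λ^2e^(−7λ) · λ^5e^(−17.2λ) = λ^7e^(−24.2λ), i.e. Gamma(8, 24.2).
Mode = (a−1)/b = 7/24.2 ≈ 0.2893.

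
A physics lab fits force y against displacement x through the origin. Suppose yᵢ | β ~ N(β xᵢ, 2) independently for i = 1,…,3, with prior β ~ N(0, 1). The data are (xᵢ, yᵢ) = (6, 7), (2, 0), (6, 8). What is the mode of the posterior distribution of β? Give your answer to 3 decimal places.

log p(β | y) = −Σ(yᵢ − βxᵢ)²/(2·2) − β²/(2·1) + const.
Setting the derivative to zero: Σxᵢ(yᵢ − βxᵢ)/2 − β/1 = 0, so β = Σxᵢyᵢ / (Σxᵢ² + σ²/τ²).
Σxᵢyᵢ = 6·7 + 2·0 + 6·8 = 90; Σxᵢ² = 76; σ²/τ² = 2.
β̂_MAP = 90 / (76 + 2) = 90/78 ≈ 1.154.

β̂_MAP = 1.154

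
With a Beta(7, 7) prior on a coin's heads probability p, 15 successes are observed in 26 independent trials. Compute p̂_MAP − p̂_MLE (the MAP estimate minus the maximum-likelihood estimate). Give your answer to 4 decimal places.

MAP − MLE = -0.0243

Posterior is Beta(22, 18); MAP = (22−1)/(40−2) = 21/38 ≈ 0.55263.
MLE ignores the prior: p̂_MLE = k/n = 15/26 ≈ 0.57692.
Difference = 21/38 − 15/26 = -6/247 ≈ -0.0243.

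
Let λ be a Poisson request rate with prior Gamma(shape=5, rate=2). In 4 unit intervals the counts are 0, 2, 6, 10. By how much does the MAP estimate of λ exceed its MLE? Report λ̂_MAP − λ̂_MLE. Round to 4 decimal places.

Σxᵢ = 18. Posterior is Gamma(23, 6); MAP = (23−1)/6 = 22/6 ≈ 3.66667.
MLE = x̄ = 18/4 ≈ 4.50000.
Difference = 22/6 − 18/4 = -5/6 ≈ -0.8333.

MAP − MLE = -0.8333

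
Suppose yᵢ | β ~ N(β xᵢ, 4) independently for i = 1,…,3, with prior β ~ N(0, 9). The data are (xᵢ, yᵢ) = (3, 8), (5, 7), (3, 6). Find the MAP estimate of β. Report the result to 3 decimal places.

log p(β | y) = −Σ(yᵢ − βxᵢ)²/(2·4) − β²/(2·9) + const.
Setting the derivative to zero: Σxᵢ(yᵢ − βxᵢ)/4 − β/9 = 0, so β = Σxᵢyᵢ / (Σxᵢ² + σ²/τ²).
Σxᵢyᵢ = 3·8 + 5·7 + 3·6 = 77; Σxᵢ² = 43; σ²/τ² = 4/9.
β̂_MAP = 77 / (43 + 4/9) = 77/(391/9) = 693/391 ≈ 1.772.

β̂_MAP = 1.772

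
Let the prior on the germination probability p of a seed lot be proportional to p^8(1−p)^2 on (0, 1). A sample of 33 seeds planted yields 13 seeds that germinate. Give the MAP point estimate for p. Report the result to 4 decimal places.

The prior density ∝ p^8(1−p)^2 is the kernel of Beta(9, 3).
Data: 13 successes in 33 trials. The binomial likelihood contributes p^13(1−p)^20, so the posterior is Beta(9+13, 3+20) = Beta(22, 23).
For Beta(a, b) with a, b > 1 the mode is (a−1)/(a+b−2) = 21/43 ≈ 0.4884.

p̂_MAP = 0.4884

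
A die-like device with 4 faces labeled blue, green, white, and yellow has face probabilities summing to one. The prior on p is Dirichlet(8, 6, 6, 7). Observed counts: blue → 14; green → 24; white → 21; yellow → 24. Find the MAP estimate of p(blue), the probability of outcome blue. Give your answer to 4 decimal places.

The posterior is Dirichlet(αᵢ + nᵢ) = Dirichlet(22, 30, 27, 31).
For a Dirichlet(a₁,…,a_K) with all aᵢ > 1, the mode has j-th component (aⱼ − 1)/(Σaᵢ − K).
Here Σaᵢ = 110 and K = 4, so p(blue) = (22 − 1)/(110 − 4) = 21/106 ≈ 0.1981.

MAP estimate of p(blue) = 0.1981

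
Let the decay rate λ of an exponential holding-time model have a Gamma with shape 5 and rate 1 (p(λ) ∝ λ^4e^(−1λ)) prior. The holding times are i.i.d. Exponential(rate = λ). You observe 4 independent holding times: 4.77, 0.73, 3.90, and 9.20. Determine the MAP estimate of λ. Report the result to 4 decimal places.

λ̂_MAP = 0.4082

The Exponential(rate=λ) likelihood is ∝ λ^n e^(−λΣtᵢ). Here n = 4 and Σtᵢ = 4.77 + 0.73 + 3.90 + 9.20 = 18.60.
Posterior ∝ λ^4e^(−1λ) · λ^4e^(−18.60λ) = λ^8e^(−19.60λ), i.e. Gamma(9, 19.60).
Mode = (a−1)/b = 8/19.60 ≈ 0.4082.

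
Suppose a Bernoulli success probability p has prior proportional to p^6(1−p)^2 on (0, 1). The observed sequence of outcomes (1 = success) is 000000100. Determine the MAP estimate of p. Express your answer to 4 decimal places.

The prior density ∝ p^6(1−p)^2 is the kernel of Beta(7, 3).
Data: 1 success in 9 trials (from the sequence). The binomial likelihood contributes p(1−p)^8, so the posterior is Beta(7+1, 3+8) = Beta(8, 11).
For Beta(a, b) with a, b > 1 the mode is (a−1)/(a+b−2) = 7/17 ≈ 0.4118.

p̂_MAP = 0.4118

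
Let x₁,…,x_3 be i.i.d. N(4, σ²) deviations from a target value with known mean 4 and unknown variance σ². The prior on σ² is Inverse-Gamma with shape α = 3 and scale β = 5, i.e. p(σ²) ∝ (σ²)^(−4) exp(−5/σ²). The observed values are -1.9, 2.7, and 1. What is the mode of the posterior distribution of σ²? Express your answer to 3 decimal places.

σ̂²_MAP = 5.045

Sum of squared deviations about the known mean: SS = (-1.9−4)² + (2.7−4)² + (1−4)² = 45.5.
The Normal likelihood contributes (σ²)^(−n/2) exp(−SS/(2σ²)), so the posterior is Inverse-Gamma(α + n/2, β + SS/2) = Inverse-Gamma(4.5, 27.75).
The mode of Inverse-Gamma(a, b) is b/(a+1) = 27.75/5.5 ≈ 5.045.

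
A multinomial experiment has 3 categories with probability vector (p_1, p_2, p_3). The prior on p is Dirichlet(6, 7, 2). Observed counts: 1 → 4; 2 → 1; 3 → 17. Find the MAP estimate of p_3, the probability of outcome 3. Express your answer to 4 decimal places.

The posterior is Dirichlet(αᵢ + nᵢ) = Dirichlet(10, 8, 19).
For a Dirichlet(a₁,…,a_K) with all aᵢ > 1, the mode has j-th component (aⱼ − 1)/(Σaᵢ − K).
Here Σaᵢ = 37 and K = 3, so p_3 = (19 − 1)/(37 − 3) = 18/34 ≈ 0.5294.

MAP estimate: 0.5294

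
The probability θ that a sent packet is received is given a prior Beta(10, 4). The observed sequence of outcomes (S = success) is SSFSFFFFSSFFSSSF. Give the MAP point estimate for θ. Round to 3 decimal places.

Prior: Beta(10, 4).
Data: 8 successes in 16 trials (from the sequence). The binomial likelihood contributes θ^8(1−θ)^8, so the posterior is Beta(10+8, 4+8) = Beta(18, 12).
For Beta(a, b) with a, b > 1 the mode is (a−1)/(a+b−2) = 17/28 ≈ 0.607.

θ̂_MAP = 0.607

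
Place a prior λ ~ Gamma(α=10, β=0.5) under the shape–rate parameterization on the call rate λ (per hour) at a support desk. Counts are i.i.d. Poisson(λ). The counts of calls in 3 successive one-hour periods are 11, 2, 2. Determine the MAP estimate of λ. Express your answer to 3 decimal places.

λ̂_MAP = 6.857

Σxᵢ = 11+2+2 = 15, with n = 3.
Posterior ∝ λ^9e^(−0.5λ) · λ^15e^(−3λ) = λ^24e^(−3.5λ), i.e. Gamma(shape=25, rate=3.5).
The mode of a Gamma(a, b) with a ≥ 1 (shape–rate) is (a−1)/b = 24/3.5 ≈ 6.857.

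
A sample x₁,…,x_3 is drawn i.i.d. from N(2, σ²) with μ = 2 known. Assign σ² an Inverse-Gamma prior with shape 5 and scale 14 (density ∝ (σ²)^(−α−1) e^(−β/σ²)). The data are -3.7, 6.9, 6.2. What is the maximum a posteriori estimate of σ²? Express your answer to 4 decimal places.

σ̂²_MAP = 6.8093

Sum of squared deviations about the known mean: SS = (-3.7−2)² + (6.9−2)² + (6.2−2)² = 74.14.
The Normal likelihood contributes (σ²)^(−n/2) exp(−SS/(2σ²)), so the posterior is Inverse-Gamma(α + n/2, β + SS/2) = Inverse-Gamma(6.5, 51.07).
The mode of Inverse-Gamma(a, b) is b/(a+1) = 51.07/7.5 ≈ 6.8093.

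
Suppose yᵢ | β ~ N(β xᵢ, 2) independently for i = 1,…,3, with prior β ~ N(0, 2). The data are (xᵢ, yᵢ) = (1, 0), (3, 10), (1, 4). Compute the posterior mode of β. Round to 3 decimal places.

log p(β | y) = −Σ(yᵢ − βxᵢ)²/(2·2) − β²/(2·2) + const.
Setting the derivative to zero: Σxᵢ(yᵢ − βxᵢ)/2 − β/2 = 0, so β = Σxᵢyᵢ / (Σxᵢ² + σ²/τ²).
Σxᵢyᵢ = 1·0 + 3·10 + 1·4 = 34; Σxᵢ² = 11; σ²/τ² = 1.
β̂_MAP = 34 / (11 + 1) = 34/12 ≈ 2.833.

β̂_MAP = 2.833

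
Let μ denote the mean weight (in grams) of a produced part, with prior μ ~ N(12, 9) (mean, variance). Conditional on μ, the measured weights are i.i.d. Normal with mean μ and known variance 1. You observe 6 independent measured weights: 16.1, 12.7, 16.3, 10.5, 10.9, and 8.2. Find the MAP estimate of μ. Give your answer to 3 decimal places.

n = 6; x̄ = (16.1 + 12.7 + 16.3 + 10.5 + 10.9 + 8.2)/6 = 74.7/6 = 12.45.
For a Normal prior and Normal likelihood with known variance, the posterior is Normal; its mode equals its mean, the precision-weighted average.
Prior precision 1/σ₀² = 1/9; data precision n/σ² = 6/1 = 6.
μ̂ = ((1/9)·12 + 6·12.45) / (1/9 + 6) = (2281/30)/(55/9) = 6843/550 ≈ 12.442.

μ̂_MAP = 12.442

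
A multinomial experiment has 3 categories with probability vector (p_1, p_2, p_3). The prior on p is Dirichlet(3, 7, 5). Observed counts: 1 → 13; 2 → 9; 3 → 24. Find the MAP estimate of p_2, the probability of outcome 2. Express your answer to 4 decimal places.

MAP estimate: 0.2586

The posterior is Dirichlet(αᵢ + nᵢ) = Dirichlet(16, 16, 29).
For a Dirichlet(a₁,…,a_K) with all aᵢ > 1, the mode has j-th component (aⱼ − 1)/(Σaᵢ − K).
Here Σaᵢ = 61 and K = 3, so p_2 = (16 − 1)/(61 − 3) = 15/58 ≈ 0.2586.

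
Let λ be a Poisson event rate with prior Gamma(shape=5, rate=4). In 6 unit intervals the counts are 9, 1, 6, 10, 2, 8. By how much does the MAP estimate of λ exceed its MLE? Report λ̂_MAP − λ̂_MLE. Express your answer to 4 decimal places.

MAP − MLE = -2.0000

Σxᵢ = 36. Posterior is Gamma(41, 10); MAP = (41−1)/10 = 40/10 ≈ 4.00000.
MLE = x̄ = 36/6 ≈ 6.00000.
Difference = 40/10 − 36/6 = -2 ≈ -2.0000.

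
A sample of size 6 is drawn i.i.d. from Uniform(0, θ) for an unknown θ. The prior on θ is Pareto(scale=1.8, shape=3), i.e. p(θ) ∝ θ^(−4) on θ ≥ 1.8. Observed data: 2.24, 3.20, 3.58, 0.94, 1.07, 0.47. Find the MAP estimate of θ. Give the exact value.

The Uniform(0, θ) likelihood is θ^(−n) for θ ≥ max(xᵢ), zero otherwise. Here max(xᵢ) = 3.58.
Posterior ∝ θ^(−4) · θ^(−6) = θ^(−10) on θ ≥ max(1.8, 3.58) = 3.58.
This density is strictly decreasing in θ, so the posterior mode lies at the lower boundary of the support.

θ̂_MAP = 3.58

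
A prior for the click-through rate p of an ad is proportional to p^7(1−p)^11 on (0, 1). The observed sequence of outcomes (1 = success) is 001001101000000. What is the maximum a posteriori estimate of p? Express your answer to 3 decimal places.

p̂_MAP = 0.333

The prior density ∝ p^7(1−p)^11 is the kernel of Beta(8, 12).
Data: 4 successes in 15 trials (from the sequence). The binomial likelihood contributes p^4(1−p)^11, so the posterior is Beta(8+4, 12+11) = Beta(12, 23).
For Beta(a, b) with a, b > 1 the mode is (a−1)/(a+b−2) = 11/33 ≈ 0.333.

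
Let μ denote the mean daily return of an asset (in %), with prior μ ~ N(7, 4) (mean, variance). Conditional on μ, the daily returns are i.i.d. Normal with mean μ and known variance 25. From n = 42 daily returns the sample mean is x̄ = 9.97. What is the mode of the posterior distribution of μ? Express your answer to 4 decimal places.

μ̂_MAP = 9.5853

n = 42, x̄ = 9.97.
For a Normal prior and Normal likelihood with known variance, the posterior is Normal; its mode equals its mean, the precision-weighted average.
Prior precision 1/σ₀² = 1/4 = 0.25; data precision n/σ² = 42/25 = 1.68.
μ̂ = (0.25·7 + 1.68·9.97) / (0.25 + 1.68) = 18.4996/1.93 = 46249/4825 ≈ 9.5853.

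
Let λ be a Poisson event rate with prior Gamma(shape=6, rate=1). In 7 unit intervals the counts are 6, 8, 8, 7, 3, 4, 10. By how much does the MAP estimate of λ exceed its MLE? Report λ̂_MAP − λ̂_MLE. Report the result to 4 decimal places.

Σxᵢ = 46. Posterior is Gamma(52, 8); MAP = (52−1)/8 = 51/8 ≈ 6.37500.
MLE = x̄ = 46/7 ≈ 6.57143.
Difference = 51/8 − 46/7 = -11/56 ≈ -0.1964.

MAP − MLE = -0.1964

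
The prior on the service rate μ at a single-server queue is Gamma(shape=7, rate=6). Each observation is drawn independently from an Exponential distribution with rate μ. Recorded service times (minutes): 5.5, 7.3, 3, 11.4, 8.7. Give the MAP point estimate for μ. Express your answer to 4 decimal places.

μ̂_MAP = 0.2625

The Exponential(rate=μ) likelihood is ∝ μ^n e^(−μΣtᵢ). Here n = 5 and Σtᵢ = 5.5 + 7.3 + 3 + 11.4 + 8.7 = 35.9.
Posterior ∝ μ^6e^(−6μ) · μ^5e^(−35.9μ) = μ^11e^(−41.9μ), i.e. Gamma(12, 41.9).
Mode = (a−1)/b = 11/41.9 ≈ 0.2625.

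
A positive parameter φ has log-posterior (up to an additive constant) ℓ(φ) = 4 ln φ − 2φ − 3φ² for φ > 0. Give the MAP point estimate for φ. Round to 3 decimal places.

ℓ'(φ) = 4/φ − 2 − 6φ. Setting this to zero and multiplying by φ: 6φ² + 2φ − 4 = 0.
φ = (−2 + √(2² + 4·6·4)) / (2·6) = (−2 + √100) / 12 = (−2 + 10)/12 = 2/3.
ℓ''(φ) = −4/φ² − 6 < 0, confirming a maximum.

φ̂_MAP = 0.667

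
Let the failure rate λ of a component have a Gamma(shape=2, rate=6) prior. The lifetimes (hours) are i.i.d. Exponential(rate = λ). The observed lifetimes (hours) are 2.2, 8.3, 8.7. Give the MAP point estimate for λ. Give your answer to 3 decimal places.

λ̂_MAP = 0.159

The Exponential(rate=λ) likelihood is ∝ λ^n e^(−λΣtᵢ). Here n = 3 and Σtᵢ = 2.2 + 8.3 + 8.7 = 19.2.
Posterior ∝ λe^(−6λ) · λ^3e^(−19.2λ) = λ^4e^(−25.2λ), i.e. Gamma(5, 25.2).
Mode = (a−1)/b = 4/25.2 ≈ 0.159.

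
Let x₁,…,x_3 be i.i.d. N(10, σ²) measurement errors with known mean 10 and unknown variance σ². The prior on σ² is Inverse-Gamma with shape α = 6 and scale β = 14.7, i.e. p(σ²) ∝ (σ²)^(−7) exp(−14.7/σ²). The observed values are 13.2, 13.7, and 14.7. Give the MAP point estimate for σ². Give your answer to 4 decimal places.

Sum of squared deviations about the known mean: SS = (13.2−10)² + (13.7−10)² + (14.7−10)² = 46.02.
The Normal likelihood contributes (σ²)^(−n/2) exp(−SS/(2σ²)), so the posterior is Inverse-Gamma(α + n/2, β + SS/2) = Inverse-Gamma(7.5, 37.71).
The mode of Inverse-Gamma(a, b) is b/(a+1) = 37.71/8.5 ≈ 4.4365.

σ̂²_MAP = 4.4365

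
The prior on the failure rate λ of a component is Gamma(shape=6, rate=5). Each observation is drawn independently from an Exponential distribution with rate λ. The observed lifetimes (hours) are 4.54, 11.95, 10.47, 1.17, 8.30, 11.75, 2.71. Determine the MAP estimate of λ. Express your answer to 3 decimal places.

The Exponential(rate=λ) likelihood is ∝ λ^n e^(−λΣtᵢ). Here n = 7 and Σtᵢ = 4.54 + 11.95 + 10.47 + 1.17 + 8.30 + 11.75 + 2.71 = 50.89.
Posterior ∝ λ^5e^(−5λ) · λ^7e^(−50.89λ) = λ^12e^(−55.89λ), i.e. Gamma(13, 55.89).
Mode = (a−1)/b = 12/55.89 ≈ 0.215.

λ̂_MAP = 0.215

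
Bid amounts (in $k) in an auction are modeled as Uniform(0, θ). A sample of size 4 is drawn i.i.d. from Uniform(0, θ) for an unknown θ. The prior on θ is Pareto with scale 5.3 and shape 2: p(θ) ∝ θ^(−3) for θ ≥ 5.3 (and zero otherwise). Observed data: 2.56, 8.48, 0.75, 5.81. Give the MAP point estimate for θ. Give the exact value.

The Uniform(0, θ) likelihood is θ^(−n) for θ ≥ max(xᵢ), zero otherwise. Here max(xᵢ) = 8.48.
Posterior ∝ θ^(−3) · θ^(−4) = θ^(−7) on θ ≥ max(5.3, 8.48) = 8.48.
This density is strictly decreasing in θ, so the posterior mode lies at the lower boundary of the support.

θ̂_MAP = 8.48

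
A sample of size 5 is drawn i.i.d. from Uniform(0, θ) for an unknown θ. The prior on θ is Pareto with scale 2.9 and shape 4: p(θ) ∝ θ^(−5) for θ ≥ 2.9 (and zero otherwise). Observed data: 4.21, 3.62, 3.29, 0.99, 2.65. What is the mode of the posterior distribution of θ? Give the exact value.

The Uniform(0, θ) likelihood is θ^(−n) for θ ≥ max(xᵢ), zero otherwise. Here max(xᵢ) = 4.21.
Posterior ∝ θ^(−5) · θ^(−5) = θ^(−10) on θ ≥ max(2.9, 4.21) = 4.21.
This density is strictly decreasing in θ, so the posterior mode lies at the lower boundary of the support.

θ̂_MAP = 4.21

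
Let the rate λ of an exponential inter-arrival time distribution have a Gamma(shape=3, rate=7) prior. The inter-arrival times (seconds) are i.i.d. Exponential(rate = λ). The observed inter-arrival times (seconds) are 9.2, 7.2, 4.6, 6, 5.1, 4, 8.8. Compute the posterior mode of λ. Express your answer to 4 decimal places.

The Exponential(rate=λ) likelihood is ∝ λ^n e^(−λΣtᵢ). Here n = 7 and Σtᵢ = 9.2 + 7.2 + 4.6 + 6 + 5.1 + 4 + 8.8 = 44.9.
Posterior ∝ λ^2e^(−7λ) · λ^7e^(−44.9λ) = λ^9e^(−51.9λ), i.e. Gamma(10, 51.9).
Mode = (a−1)/b = 9/51.9 ≈ 0.1734.

λ̂_MAP = 0.1734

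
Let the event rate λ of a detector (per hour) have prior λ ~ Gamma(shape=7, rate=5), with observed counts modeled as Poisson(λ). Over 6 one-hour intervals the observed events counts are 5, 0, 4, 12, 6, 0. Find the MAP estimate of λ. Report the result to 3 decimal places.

λ̂_MAP = 3.000

Σxᵢ = 5+0+4+12+6+0 = 27, with n = 6.
Posterior ∝ λ^6e^(−5λ) · λ^27e^(−6λ) = λ^33e^(−11λ), i.e. Gamma(shape=34, rate=11).
The mode of a Gamma(a, b) with a ≥ 1 (shape–rate) is (a−1)/b = 33/11 ≈ 3.000.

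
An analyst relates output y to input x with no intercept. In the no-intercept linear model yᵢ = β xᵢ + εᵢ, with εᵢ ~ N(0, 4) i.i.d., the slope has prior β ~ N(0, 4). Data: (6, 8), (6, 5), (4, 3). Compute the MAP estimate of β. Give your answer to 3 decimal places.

β̂_MAP = 1.011

log p(β | y) = −Σ(yᵢ − βxᵢ)²/(2·4) − β²/(2·4) + const.
Setting the derivative to zero: Σxᵢ(yᵢ − βxᵢ)/4 − β/4 = 0, so β = Σxᵢyᵢ / (Σxᵢ² + σ²/τ²).
Σxᵢyᵢ = 6·8 + 6·5 + 4·3 = 90; Σxᵢ² = 88; σ²/τ² = 1.
β̂_MAP = 90 / (88 + 1) = 90/89 ≈ 1.011.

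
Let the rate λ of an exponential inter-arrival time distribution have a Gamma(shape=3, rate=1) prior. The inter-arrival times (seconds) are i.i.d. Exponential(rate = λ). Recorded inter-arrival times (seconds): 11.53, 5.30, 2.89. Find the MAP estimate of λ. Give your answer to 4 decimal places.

The Exponential(rate=λ) likelihood is ∝ λ^n e^(−λΣtᵢ). Here n = 3 and Σtᵢ = 11.53 + 5.30 + 2.89 = 19.72.
Posterior ∝ λ^2e^(−1λ) · λ^3e^(−19.72λ) = λ^5e^(−20.72λ), i.e. Gamma(6, 20.72).
Mode = (a−1)/b = 5/20.72 ≈ 0.2413.

λ̂_MAP = 0.2413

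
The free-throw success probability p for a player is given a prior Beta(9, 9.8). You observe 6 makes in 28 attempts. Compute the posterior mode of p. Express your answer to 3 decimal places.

p̂_MAP = 0.313

Prior: Beta(9, 9.8).
Data: 6 successes in 28 trials. The binomial likelihood contributes p^6(1−p)^22, so the posterior is Beta(9+6, 9.8+22) = Beta(15, 31.8).
For Beta(a, b) with a, b > 1 the mode is (a−1)/(a+b−2) = 14/44.8 ≈ 0.313.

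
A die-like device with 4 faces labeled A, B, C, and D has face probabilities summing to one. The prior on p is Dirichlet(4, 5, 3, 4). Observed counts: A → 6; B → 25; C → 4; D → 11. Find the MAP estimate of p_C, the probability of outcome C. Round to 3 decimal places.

The posterior is Dirichlet(αᵢ + nᵢ) = Dirichlet(10, 30, 7, 15).
For a Dirichlet(a₁,…,a_K) with all aᵢ > 1, the mode has j-th component (aⱼ − 1)/(Σaᵢ − K).
Here Σaᵢ = 62 and K = 4, so p_C = (7 − 1)/(62 − 4) = 6/58 ≈ 0.103.

MAP estimate of p_C = 0.103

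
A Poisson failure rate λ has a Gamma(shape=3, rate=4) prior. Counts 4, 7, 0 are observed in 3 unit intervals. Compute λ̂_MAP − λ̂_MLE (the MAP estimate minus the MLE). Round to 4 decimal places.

MAP − MLE = -1.8095

Σxᵢ = 11. Posterior is Gamma(14, 7); MAP = (14−1)/7 = 13/7 ≈ 1.85714.
MLE = x̄ = 11/3 ≈ 3.66667.
Difference = 13/7 − 11/3 = -38/21 ≈ -1.8095.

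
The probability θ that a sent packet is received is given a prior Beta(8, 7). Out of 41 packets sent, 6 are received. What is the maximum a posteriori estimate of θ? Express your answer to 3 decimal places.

θ̂_MAP = 0.241

Prior: Beta(8, 7).
Data: 6 successes in 41 trials. The binomial likelihood contributes θ^6(1−θ)^35, so the posterior is Beta(8+6, 7+35) = Beta(14, 42).
For Beta(a, b) with a, b > 1 the mode is (a−1)/(a+b−2) = 13/54 ≈ 0.241.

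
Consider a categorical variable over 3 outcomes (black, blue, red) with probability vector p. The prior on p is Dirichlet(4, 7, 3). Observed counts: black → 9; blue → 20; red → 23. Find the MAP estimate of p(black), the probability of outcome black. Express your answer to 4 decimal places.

The posterior is Dirichlet(αᵢ + nᵢ) = Dirichlet(13, 27, 26).
For a Dirichlet(a₁,…,a_K) with all aᵢ > 1, the mode has j-th component (aⱼ − 1)/(Σaᵢ − K).
Here Σaᵢ = 66 and K = 3, so p(black) = (13 − 1)/(66 − 3) = 12/63 ≈ 0.1905.

MAP estimate of p(black) = 0.1905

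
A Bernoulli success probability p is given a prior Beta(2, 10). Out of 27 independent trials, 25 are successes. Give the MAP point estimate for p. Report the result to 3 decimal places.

Prior: Beta(2, 10).
Data: 25 successes in 27 trials. The binomial likelihood contributes p^25(1−p)^2, so the posterior is Beta(2+25, 10+2) = Beta(27, 12).
For Beta(a, b) with a, b > 1 the mode is (a−1)/(a+b−2) = 26/37 ≈ 0.703.

p̂_MAP = 0.703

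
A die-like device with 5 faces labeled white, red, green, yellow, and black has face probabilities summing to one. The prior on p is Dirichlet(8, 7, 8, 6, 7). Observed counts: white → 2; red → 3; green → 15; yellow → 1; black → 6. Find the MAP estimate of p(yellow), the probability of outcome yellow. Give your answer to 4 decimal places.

MAP estimate of p(yellow) = 0.1034

The posterior is Dirichlet(αᵢ + nᵢ) = Dirichlet(10, 10, 23, 7, 13).
For a Dirichlet(a₁,…,a_K) with all aᵢ > 1, the mode has j-th component (aⱼ − 1)/(Σaᵢ − K).
Here Σaᵢ = 63 and K = 5, so p(yellow) = (7 − 1)/(63 − 5) = 6/58 ≈ 0.1034.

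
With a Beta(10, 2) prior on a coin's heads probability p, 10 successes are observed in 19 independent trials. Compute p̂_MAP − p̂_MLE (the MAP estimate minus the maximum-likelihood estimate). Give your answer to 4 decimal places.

MAP − MLE = 0.1289

Posterior is Beta(20, 11); MAP = (20−1)/(31−2) = 19/29 ≈ 0.65517.
MLE ignores the prior: p̂_MLE = k/n = 10/19 ≈ 0.52632.
Difference = 19/29 − 10/19 = 71/551 ≈ 0.1289.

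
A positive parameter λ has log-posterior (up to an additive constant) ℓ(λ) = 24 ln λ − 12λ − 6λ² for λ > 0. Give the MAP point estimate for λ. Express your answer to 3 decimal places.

λ̂_MAP = 1.000

ℓ'(λ) = 24/λ − 12 − 12λ. Setting this to zero and multiplying by λ: 12λ² + 12λ − 24 = 0.
λ = (−12 + √(12² + 4·12·24)) / (2·12) = (−12 + √1296) / 24 = (−12 + 36)/24 = 1.
ℓ''(λ) = −24/λ² − 12 < 0, confirming a maximum.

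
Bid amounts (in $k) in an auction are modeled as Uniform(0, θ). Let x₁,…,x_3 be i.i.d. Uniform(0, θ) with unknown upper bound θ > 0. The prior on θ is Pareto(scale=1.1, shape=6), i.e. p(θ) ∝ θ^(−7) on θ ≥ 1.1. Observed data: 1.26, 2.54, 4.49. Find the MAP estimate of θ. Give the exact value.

θ̂_MAP = 4.49

The Uniform(0, θ) likelihood is θ^(−n) for θ ≥ max(xᵢ), zero otherwise. Here max(xᵢ) = 4.49.
Posterior ∝ θ^(−7) · θ^(−3) = θ^(−10) on θ ≥ max(1.1, 4.49) = 4.49.
This density is strictly decreasing in θ, so the posterior mode lies at the lower boundary of the support.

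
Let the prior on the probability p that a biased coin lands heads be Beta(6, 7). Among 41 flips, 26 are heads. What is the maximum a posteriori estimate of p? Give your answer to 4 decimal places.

p̂_MAP = 0.5962

Prior: Beta(6, 7).
Data: 26 successes in 41 trials. The binomial likelihood contributes p^26(1−p)^15, so the posterior is Beta(6+26, 7+15) = Beta(32, 22).
For Beta(a, b) with a, b > 1 the mode is (a−1)/(a+b−2) = 31/52 ≈ 0.5962.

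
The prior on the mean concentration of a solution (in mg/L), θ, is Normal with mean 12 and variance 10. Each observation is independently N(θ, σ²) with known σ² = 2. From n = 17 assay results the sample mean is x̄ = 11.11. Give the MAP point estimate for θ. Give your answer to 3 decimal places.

n = 17, x̄ = 11.11.
For a Normal prior and Normal likelihood with known variance, the posterior is Normal; its mode equals its mean, the precision-weighted average.
Prior precision 1/σ₀² = 1/10 = 0.1; data precision n/σ² = 17/2 = 8.5.
θ̂ = (0.1·12 + 8.5·11.11) / (0.1 + 8.5) = 95.635/8.6 = 19127/1720 ≈ 11.120.

θ̂_MAP = 11.120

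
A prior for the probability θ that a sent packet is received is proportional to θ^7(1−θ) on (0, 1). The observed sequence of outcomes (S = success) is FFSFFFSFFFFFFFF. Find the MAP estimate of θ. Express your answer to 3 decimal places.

The prior density ∝ θ^7(1−θ)^1 is the kernel of Beta(8, 2).
Data: 2 successes in 15 trials (from the sequence). The binomial likelihood contributes θ^2(1−θ)^13, so the posterior is Beta(8+2, 2+13) = Beta(10, 15).
For Beta(a, b) with a, b > 1 the mode is (a−1)/(a+b−2) = 9/23 ≈ 0.391.

θ̂_MAP = 0.391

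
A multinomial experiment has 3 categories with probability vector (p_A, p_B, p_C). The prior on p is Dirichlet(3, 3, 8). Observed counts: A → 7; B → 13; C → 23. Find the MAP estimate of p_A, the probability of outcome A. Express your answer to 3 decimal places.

The posterior is Dirichlet(αᵢ + nᵢ) = Dirichlet(10, 16, 31).
For a Dirichlet(a₁,…,a_K) with all aᵢ > 1, the mode has j-th component (aⱼ − 1)/(Σaᵢ − K).
Here Σaᵢ = 57 and K = 3, so p_A = (10 − 1)/(57 − 3) = 9/54 ≈ 0.167.

MAP estimate of p_A = 0.167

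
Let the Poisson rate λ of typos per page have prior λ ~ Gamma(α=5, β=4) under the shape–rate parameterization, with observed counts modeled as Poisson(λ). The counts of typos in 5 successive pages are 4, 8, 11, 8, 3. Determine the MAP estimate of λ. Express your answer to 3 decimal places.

λ̂_MAP = 4.222

Σxᵢ = 4+8+11+8+3 = 34, with n = 5.
Posterior ∝ λ^4e^(−4λ) · λ^34e^(−5λ) = λ^38e^(−9λ), i.e. Gamma(shape=39, rate=9).
The mode of a Gamma(a, b) with a ≥ 1 (shape–rate) is (a−1)/b = 38/9 ≈ 4.222.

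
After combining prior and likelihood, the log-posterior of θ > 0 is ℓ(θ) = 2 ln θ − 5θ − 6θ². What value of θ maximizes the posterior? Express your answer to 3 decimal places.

ℓ'(θ) = 2/θ − 5 − 12θ. Setting this to zero and multiplying by θ: 12θ² + 5θ − 2 = 0.
θ = (−5 + √(5² + 4·12·2)) / (2·12) = (−5 + √121) / 24 = (−5 + 11)/24 = 1/4.
ℓ''(θ) = −2/θ² − 12 < 0, confirming a maximum.

θ̂_MAP = 0.250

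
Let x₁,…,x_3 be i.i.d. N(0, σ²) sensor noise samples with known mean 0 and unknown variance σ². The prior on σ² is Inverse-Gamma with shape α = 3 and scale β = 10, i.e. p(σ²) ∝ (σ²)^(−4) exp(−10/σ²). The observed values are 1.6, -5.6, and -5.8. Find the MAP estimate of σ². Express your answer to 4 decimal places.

Sum of squared deviations about the known mean: SS = (1.6−0)² + (-5.6−0)² + (-5.8−0)² = 67.56.
The Normal likelihood contributes (σ²)^(−n/2) exp(−SS/(2σ²)), so the posterior is Inverse-Gamma(α + n/2, β + SS/2) = Inverse-Gamma(4.5, 43.78).
The mode of Inverse-Gamma(a, b) is b/(a+1) = 43.78/5.5 ≈ 7.9600.

σ̂²_MAP = 7.9600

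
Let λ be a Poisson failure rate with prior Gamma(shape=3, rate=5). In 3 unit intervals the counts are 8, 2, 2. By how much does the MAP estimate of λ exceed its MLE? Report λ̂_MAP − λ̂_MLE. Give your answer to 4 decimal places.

MAP − MLE = -2.2500

Σxᵢ = 12. Posterior is Gamma(15, 8); MAP = (15−1)/8 = 14/8 ≈ 1.75000.
MLE = x̄ = 12/3 ≈ 4.00000.
Difference = 14/8 − 12/3 = -9/4 ≈ -2.2500.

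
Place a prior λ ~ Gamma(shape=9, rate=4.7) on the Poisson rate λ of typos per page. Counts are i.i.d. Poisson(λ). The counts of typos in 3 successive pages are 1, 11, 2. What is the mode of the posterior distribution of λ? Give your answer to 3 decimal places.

λ̂_MAP = 2.857

Σxᵢ = 1+11+2 = 14, with n = 3.
Posterior ∝ λ^8e^(−4.7λ) · λ^14e^(−3λ) = λ^22e^(−7.7λ), i.e. Gamma(shape=23, rate=7.7).
The mode of a Gamma(a, b) with a ≥ 1 (shape–rate) is (a−1)/b = 22/7.7 ≈ 2.857.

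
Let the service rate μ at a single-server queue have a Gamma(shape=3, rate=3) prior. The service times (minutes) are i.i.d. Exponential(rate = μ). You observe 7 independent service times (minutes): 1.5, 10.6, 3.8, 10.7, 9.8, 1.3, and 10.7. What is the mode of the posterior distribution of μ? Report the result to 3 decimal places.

μ̂_MAP = 0.175

The Exponential(rate=μ) likelihood is ∝ μ^n e^(−μΣtᵢ). Here n = 7 and Σtᵢ = 1.5 + 10.6 + 3.8 + 10.7 + 9.8 + 1.3 + 10.7 = 48.4.
Posterior ∝ μ^2e^(−3μ) · μ^7e^(−48.4μ) = μ^9e^(−51.4μ), i.e. Gamma(10, 51.4).
Mode = (a−1)/b = 9/51.4 ≈ 0.175.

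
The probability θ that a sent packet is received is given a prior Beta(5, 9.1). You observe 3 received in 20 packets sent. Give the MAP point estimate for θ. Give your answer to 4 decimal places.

Prior: Beta(5, 9.1).
Data: 3 successes in 20 trials. The binomial likelihood contributes θ^3(1−θ)^17, so the posterior is Beta(5+3, 9.1+17) = Beta(8, 26.1).
For Beta(a, b) with a, b > 1 the mode is (a−1)/(a+b−2) = 7/32.1 ≈ 0.2181.

θ̂_MAP = 0.2181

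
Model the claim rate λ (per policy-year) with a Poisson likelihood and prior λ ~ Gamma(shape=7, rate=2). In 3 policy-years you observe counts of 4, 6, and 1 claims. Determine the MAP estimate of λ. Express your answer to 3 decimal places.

λ̂_MAP = 3.400

Σxᵢ = 4+6+1 = 11, with n = 3.
Posterior ∝ λ^6e^(−2λ) · λ^11e^(−3λ) = λ^17e^(−5λ), i.e. Gamma(shape=18, rate=5).
The mode of a Gamma(a, b) with a ≥ 1 (shape–rate) is (a−1)/b = 17/5 ≈ 3.400.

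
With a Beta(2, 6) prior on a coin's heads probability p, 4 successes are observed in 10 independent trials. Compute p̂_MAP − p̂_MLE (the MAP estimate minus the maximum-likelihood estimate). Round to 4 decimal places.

Posterior is Beta(6, 12); MAP = (6−1)/(18−2) = 5/16 ≈ 0.31250.
MLE ignores the prior: p̂_MLE = k/n = 4/10 ≈ 0.40000.
Difference = 5/16 − 4/10 = -7/80 ≈ -0.0875.

MAP − MLE = -0.0875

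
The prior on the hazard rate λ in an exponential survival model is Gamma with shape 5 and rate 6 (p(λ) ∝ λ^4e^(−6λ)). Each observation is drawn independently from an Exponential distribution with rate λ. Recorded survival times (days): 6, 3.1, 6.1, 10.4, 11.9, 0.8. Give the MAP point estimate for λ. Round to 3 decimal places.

The Exponential(rate=λ) likelihood is ∝ λ^n e^(−λΣtᵢ). Here n = 6 and Σtᵢ = 6 + 3.1 + 6.1 + 10.4 + 11.9 + 0.8 = 38.3.
Posterior ∝ λ^4e^(−6λ) · λ^6e^(−38.3λ) = λ^10e^(−44.3λ), i.e. Gamma(11, 44.3).
Mode = (a−1)/b = 10/44.3 ≈ 0.226.

λ̂_MAP = 0.226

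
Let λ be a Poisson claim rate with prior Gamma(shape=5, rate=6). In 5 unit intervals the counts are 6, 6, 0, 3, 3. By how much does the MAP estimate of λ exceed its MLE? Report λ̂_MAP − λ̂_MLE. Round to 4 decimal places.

Σxᵢ = 18. Posterior is Gamma(23, 11); MAP = (23−1)/11 = 22/11 ≈ 2.00000.
MLE = x̄ = 18/5 ≈ 3.60000.
Difference = 22/11 − 18/5 = -8/5 ≈ -1.6000.

MAP − MLE = -1.6000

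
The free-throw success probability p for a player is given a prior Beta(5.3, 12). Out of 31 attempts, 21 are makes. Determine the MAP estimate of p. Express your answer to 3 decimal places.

p̂_MAP = 0.546

Prior: Beta(5.3, 12).
Data: 21 successes in 31 trials. The binomial likelihood contributes p^21(1−p)^10, so the posterior is Beta(5.3+21, 12+10) = Beta(26.3, 22).
For Beta(a, b) with a, b > 1 the mode is (a−1)/(a+b−2) = 25.3/46.3 ≈ 0.546.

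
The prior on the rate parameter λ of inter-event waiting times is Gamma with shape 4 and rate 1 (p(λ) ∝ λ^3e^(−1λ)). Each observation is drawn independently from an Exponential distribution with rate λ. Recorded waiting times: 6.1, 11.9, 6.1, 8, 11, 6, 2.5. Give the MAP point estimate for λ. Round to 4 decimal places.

λ̂_MAP = 0.1901

The Exponential(rate=λ) likelihood is ∝ λ^n e^(−λΣtᵢ). Here n = 7 and Σtᵢ = 6.1 + 11.9 + 6.1 + 8 + 11 + 6 + 2.5 = 51.6.
Posterior ∝ λ^3e^(−1λ) · λ^7e^(−51.6λ) = λ^10e^(−52.6λ), i.e. Gamma(11, 52.6).
Mode = (a−1)/b = 10/52.6 ≈ 0.1901.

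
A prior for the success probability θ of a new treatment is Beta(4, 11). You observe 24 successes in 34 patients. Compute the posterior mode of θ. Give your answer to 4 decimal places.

Prior: Beta(4, 11).
Data: 24 successes in 34 trials. The binomial likelihood contributes θ^24(1−θ)^10, so the posterior is Beta(4+24, 11+10) = Beta(28, 21).
For Beta(a, b) with a, b > 1 the mode is (a−1)/(a+b−2) = 27/47 ≈ 0.5745.

θ̂_MAP = 0.5745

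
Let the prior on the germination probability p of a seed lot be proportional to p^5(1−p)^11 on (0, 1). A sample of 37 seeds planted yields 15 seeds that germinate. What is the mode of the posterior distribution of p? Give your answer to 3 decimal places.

The prior density ∝ p^5(1−p)^11 is the kernel of Beta(6, 12).
Data: 15 successes in 37 trials. The binomial likelihood contributes p^15(1−p)^22, so the posterior is Beta(6+15, 12+22) = Beta(21, 34).
For Beta(a, b) with a, b > 1 the mode is (a−1)/(a+b−2) = 20/53 ≈ 0.377.

p̂_MAP = 0.377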